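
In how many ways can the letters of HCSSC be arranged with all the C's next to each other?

12

Treat the 2 copies of C as a single block. The multiset to arrange is then {CC, H, S, S}, 4 items in all.
That gives (4)!/(2!) = 12 arrangements.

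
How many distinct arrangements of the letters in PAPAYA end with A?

30

Fix A in the last position and arrange the remaining 5 letters.
Those 5 letters have A appearing twice and P appearing twice, giving (5)!/(2!·2!) = 30.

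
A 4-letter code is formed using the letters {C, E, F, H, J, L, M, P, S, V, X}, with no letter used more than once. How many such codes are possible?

With no repetition, fill the 4 letters in order: 11 choices, then 10, down to 8.
11 × 10 × 9 × 8 = 7920.

7920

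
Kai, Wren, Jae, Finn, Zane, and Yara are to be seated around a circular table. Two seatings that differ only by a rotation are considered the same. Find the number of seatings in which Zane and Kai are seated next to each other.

Glue Zane and Kai into a block (2 internal orders). Seating 5 units around a circle gives (4)! arrangements.
So 2 × (4)! = 2 × 24 = 48.

48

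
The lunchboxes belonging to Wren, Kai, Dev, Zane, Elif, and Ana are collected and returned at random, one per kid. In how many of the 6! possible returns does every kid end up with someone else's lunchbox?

265

Let Aᵢ be the assignments in which kid i gets their own lunchbox. We want the size of the complement of A₁∪…∪A_6.
By inclusion–exclusion this is Σ_{j=0}^{6} (−1)^j C(6,j)·(6−j)!.
Computing: 720 − 720 + 360 − 120 + 30 − 6 + 1 = 265.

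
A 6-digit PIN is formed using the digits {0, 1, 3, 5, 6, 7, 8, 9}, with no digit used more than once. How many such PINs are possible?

20160

This is a permutation of 6 out of 8: P(8,6) = 8!/2!.
That product is 8 × 7 × 6 × 5 × 4 × 3 = 20160.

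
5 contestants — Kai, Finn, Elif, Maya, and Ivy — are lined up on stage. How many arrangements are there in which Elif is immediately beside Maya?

Glue Elif and Maya into one block (2 internal orders), leaving 4 units to arrange in a row.
So the count is 2·(4)! = 48.

48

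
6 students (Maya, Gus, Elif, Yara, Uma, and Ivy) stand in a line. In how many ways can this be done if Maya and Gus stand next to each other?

Glue Maya and Gus into one block (2 internal orders), leaving 5 units to arrange in a row.
That gives 2 × 5! = 2 × 120 = 240.

240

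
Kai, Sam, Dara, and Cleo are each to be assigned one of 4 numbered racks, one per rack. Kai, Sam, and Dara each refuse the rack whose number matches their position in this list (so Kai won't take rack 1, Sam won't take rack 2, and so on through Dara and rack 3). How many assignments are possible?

11

Let Aᵢ (for i ∈ {1, 2, 3}) be the placements that put person i in their forbidden rack. Any j of these fix j positions, leaving (4−j)! ways to fill the rest, and there are C(3,j) ways to pick which j.
By inclusion–exclusion, the number of valid placements is Σ_{j=0}^{3} (−1)^j C(3,j)·(4−j)!.
Computing: 24 − 18 + 6 − 1 = 11.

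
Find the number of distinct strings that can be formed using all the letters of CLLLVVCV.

CLLLVVCV has 8 letters with C appearing twice, L appearing 3 times, and V appearing 3 times.
So there are 8! / (3!·3!·2!) = 560 distinguishable arrangements.

560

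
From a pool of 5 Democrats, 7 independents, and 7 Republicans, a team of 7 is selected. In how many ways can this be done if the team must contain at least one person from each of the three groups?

45374

Total 7-person selections from all 19: C(19,7) = 50388.
Subtract selections that omit an entire group: no Democrats → C(14,7) = 3432; no independents → C(12,7) = 792; no Republicans → C(12,7) = 792.
Add back selections omitting two groups (i.e. drawn from a single group): C(5,7) + C(7,7) + C(7,7) = 2.
By inclusion–exclusion: 50388 − 5016 + 2 = 45374.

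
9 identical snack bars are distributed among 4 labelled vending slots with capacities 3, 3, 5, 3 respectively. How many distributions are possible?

By stars and bars, unrestricted non-negative solutions to x_1+…+x_4 = 9 number C(9+3,3) = 220.
Subtract solutions that violate a single cap (substitute x_i' = x_i − (cap_i+1)): x_1 ≥ 4 gives C(8,3) = 56; x_2 ≥ 4 gives C(8,3) = 56; x_3 ≥ 6 gives C(6,3) = 20; x_4 ≥ 4 gives C(8,3) = 56. Together 188.
Add back pairs where two caps are both exceeded: 4 + 0 + 4 + 0 + 4 + 0 = 12.
By inclusion–exclusion the count is 220 − 188 + 12 = 44.

44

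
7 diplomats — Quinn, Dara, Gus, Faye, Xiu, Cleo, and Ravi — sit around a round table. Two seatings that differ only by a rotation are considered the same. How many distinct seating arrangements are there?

Seat Quinn anywhere (absorbing the rotational symmetry), then permute the other 6: (6)! = 720.

720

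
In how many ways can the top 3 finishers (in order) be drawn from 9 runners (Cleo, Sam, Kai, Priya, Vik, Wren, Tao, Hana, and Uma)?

504

This is an ordered selection of 3 from 9: P(9,3).
That gives 9 × 8 × 7 = 504.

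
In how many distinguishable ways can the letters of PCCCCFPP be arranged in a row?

280

Letter multiplicities in PCCCCFPP: C×4, F×1, P×3.
The number of distinct arrangements is 8!/(4!·3!) = 40320/144 = 280.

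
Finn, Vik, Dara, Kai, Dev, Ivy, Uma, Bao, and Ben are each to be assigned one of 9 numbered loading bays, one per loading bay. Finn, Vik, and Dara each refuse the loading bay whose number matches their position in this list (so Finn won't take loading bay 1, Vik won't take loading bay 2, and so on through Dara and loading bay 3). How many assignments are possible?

256320

Let Aᵢ (for i ∈ {1, 2, 3}) be the placements that put person i in their forbidden loading bay. Any j of these fix j positions, leaving (9−j)! ways to fill the rest, and there are C(3,j) ways to pick which j.
By inclusion–exclusion, the number of valid placements is Σ_{j=0}^{3} (−1)^j C(3,j)·(9−j)!.
Computing: 362880 − 120960 + 15120 − 720 = 256320.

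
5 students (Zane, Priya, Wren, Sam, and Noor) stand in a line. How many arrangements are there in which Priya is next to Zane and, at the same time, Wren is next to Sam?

Treat {Priya,Zane} as one block (2 orders) and {Wren,Sam} as another (2 orders).
That leaves 3 units to arrange: 2 × 2 × 3! = 4 × 6 = 24.

24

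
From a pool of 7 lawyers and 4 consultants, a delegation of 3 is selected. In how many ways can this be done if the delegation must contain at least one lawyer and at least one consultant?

126

Total 3-person selections from all 11: C(11,3) = 165.
Selections missing a whole group: no lawyers → C(4,3) = 4; no consultants → C(7,3) = 35.
Both groups omitted at once is impossible, so 165 − 39 = 126.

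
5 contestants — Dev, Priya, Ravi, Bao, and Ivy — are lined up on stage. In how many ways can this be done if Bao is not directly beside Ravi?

72

Of the 5! = 120 arrangements, those with Bao and Ravi adjacent number 2 × 4! = 48 (treat the pair as a block with 2 internal orders).
Complementary counting: 120 − 48 = 72.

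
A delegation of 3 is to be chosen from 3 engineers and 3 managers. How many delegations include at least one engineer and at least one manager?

18

Total 3-person selections from all 6: C(6,3) = 20.
Selections missing a whole group: no engineers → C(3,3) = 1; no managers → C(3,3) = 1.
Both groups omitted at once is impossible, so 20 − 2 = 18.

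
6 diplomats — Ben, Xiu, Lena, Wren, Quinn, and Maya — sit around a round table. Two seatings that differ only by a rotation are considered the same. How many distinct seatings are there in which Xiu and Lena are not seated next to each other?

72

Without the restriction there are (5)! = 120 seatings.
Those with Xiu next to Lena: fuse the pair into one unit and seat 5 units around a circle — 2·(4)! = 48.
Subtracting, 120 − 48 = 72.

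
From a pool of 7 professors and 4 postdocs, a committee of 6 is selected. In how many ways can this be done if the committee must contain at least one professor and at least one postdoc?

Unrestricted: C(11,6) = 462 ways to pick any 6 of the 11.
Subtract selections that omit an entire group: no professors → C(4,6) = 0; no postdocs → C(7,6) = 7.
Both groups omitted at once is impossible, so 462 − 7 = 455.

455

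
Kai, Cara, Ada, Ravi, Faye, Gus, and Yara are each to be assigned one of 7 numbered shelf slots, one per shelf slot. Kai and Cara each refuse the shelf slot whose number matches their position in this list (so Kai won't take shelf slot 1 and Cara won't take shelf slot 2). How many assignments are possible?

3720

Let Aᵢ (for i ∈ {1, 2}) be the placements that put person i in their forbidden shelf slot. Any j of these fix j positions, leaving (7−j)! ways to fill the rest, and there are C(2,j) ways to pick which j.
By inclusion–exclusion, the number of valid placements is Σ_{j=0}^{2} (−1)^j C(2,j)·(7−j)!.
Computing: 5040 − 1440 + 120 = 3720.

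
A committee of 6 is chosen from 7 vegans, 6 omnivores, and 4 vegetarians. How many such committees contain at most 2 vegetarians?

Split by how many vegetarians are chosen (0 through 2).
Sum: C(4,0)·C(13,6) + C(4,1)·C(13,5) + C(4,2)·C(13,4) = 1716 + 5148 + 4290 = 11154.

11154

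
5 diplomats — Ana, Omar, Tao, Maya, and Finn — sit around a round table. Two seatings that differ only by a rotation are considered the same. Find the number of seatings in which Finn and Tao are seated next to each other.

Glue Finn and Tao into a block (2 internal orders). Seating 4 units around a circle gives (3)! arrangements.
So 2 × (3)! = 2 × 6 = 12.

12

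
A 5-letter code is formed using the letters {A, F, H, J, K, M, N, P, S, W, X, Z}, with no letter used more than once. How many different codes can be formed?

95040

Choose and order 5 of the 12 symbols: the first letter has 12 options, the next 11, and so on down to 8.
That product is 12 × 11 × 10 × 9 × 8 = 95040.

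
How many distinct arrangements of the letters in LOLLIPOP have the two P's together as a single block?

Treat the 2 copies of P as a single block. The multiset to arrange is then {PP, I, L, L, L, O, O}, 7 items in all.
That gives (7)!/(3!·2!) = 420 arrangements.

420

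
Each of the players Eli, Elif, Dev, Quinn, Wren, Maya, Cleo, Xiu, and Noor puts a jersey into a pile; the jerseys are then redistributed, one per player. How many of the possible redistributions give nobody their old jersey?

Let Aᵢ be the assignments in which player i gets their old jersey. We want the size of the complement of A₁∪…∪A_9.
By inclusion–exclusion this is Σ_{j=0}^{9} (−1)^j C(9,j)·(9−j)!.
Computing: 362880 − 362880 + 181440 − 60480 + 15120 − 3024 + 504 − 72 + 9 − 1 = 133496.

133496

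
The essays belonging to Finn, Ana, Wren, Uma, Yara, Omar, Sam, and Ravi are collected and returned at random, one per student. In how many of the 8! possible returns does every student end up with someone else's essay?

This is the derangement count D_8: permutations of 8 items with no fixed point.
By inclusion–exclusion this is Σ_{j=0}^{8} (−1)^j C(8,j)·(8−j)!.
Computing: 40320 − 40320 + 20160 − 6720 + 1680 − 336 + 56 − 8 + 1 = 14833.

14833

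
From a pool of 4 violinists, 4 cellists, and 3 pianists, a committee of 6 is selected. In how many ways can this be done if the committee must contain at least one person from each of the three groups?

Unrestricted: C(11,6) = 462 ways to pick any 6 of the 11.
Selections missing a whole group: no violinists → C(7,6) = 7; no cellists → C(7,6) = 7; no pianists → C(8,6) = 28.
Add back selections omitting two groups (i.e. drawn from a single group): C(4,6) + C(4,6) + C(3,6) = 0.
By inclusion–exclusion: 462 − 42 + 0 = 420.

420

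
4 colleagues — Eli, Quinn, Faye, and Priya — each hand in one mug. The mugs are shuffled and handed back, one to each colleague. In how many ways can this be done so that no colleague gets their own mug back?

9

Count assignments avoiding every fixed point. For any j of the 4 colleagues fixed to their own mug, the other 4−j can be arranged in (4−j)! ways.
By inclusion–exclusion this is Σ_{j=0}^{4} (−1)^j C(4,j)·(4−j)!.
Computing: 24 − 24 + 12 − 4 + 1 = 9.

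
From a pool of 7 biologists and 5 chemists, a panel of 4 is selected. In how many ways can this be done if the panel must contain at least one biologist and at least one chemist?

455

Unrestricted: C(12,4) = 495 ways to pick any 4 of the 12.
Subtract selections that omit an entire group: no biologists → C(5,4) = 5; no chemists → C(7,4) = 35.
Both groups omitted at once is impossible, so 495 − 40 = 455.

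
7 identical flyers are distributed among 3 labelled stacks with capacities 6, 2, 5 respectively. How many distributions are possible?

17

By stars and bars, unrestricted non-negative solutions to x_1+…+x_3 = 7 number C(7+2,2) = 36.
Subtract solutions that violate a single cap (substitute x_i' = x_i − (cap_i+1)): x_1 ≥ 7 gives C(2,2) = 1; x_2 ≥ 3 gives C(6,2) = 15; x_3 ≥ 6 gives C(3,2) = 3. Together 19.
No two caps can be exceeded simultaneously, so the pair terms are all 0.
By inclusion–exclusion the count is 36 − 19 + 0 = 17.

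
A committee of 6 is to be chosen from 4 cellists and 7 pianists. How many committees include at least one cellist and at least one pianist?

455

With no constraint there are C(11,6) = 462 possible selections.
Selections missing a whole group: no cellists → C(7,6) = 7; no pianists → C(4,6) = 0.
Both groups omitted at once is impossible, so 462 − 7 = 455.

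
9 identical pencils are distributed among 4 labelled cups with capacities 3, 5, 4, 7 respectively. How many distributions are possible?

By stars and bars, unrestricted non-negative solutions to x_1+…+x_4 = 9 number C(9+3,3) = 220.
Subtract solutions that violate a single cap (substitute x_i' = x_i − (cap_i+1)): x_1 ≥ 4 gives C(8,3) = 56; x_2 ≥ 6 gives C(6,3) = 20; x_3 ≥ 5 gives C(7,3) = 35; x_4 ≥ 8 gives C(4,3) = 4. Together 115.
Add back pairs where two caps are both exceeded: 0 + 1 + 0 + 0 + 0 + 0 = 1.
By inclusion–exclusion the count is 220 − 115 + 1 = 106.

106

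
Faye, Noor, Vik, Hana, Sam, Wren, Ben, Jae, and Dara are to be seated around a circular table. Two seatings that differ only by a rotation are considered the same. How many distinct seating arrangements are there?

Fix one person's seat to break rotational symmetry; the remaining 8 people can be arranged in (8)! = 40320 ways.

40320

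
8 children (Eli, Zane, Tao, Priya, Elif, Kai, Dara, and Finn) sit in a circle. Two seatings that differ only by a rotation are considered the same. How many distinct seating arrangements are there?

Fix one person's seat to break rotational symmetry; the remaining 7 people can be arranged in (7)! = 5040 ways.

5040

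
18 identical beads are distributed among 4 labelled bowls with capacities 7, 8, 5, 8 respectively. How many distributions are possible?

233

Without the upper bounds there are C(21,3) = 1330 ways to split 18 among 4 bowls.
Subtract solutions that violate a single cap (substitute x_i' = x_i − (cap_i+1)): x_1 ≥ 8 gives C(13,3) = 286; x_2 ≥ 9 gives C(12,3) = 220; x_3 ≥ 6 gives C(15,3) = 455; x_4 ≥ 9 gives C(12,3) = 220. Together 1181.
Add back pairs where two caps are both exceeded: 4 + 35 + 4 + 20 + 1 + 20 = 84.
By inclusion–exclusion the count is 1330 − 1181 + 84 = 233.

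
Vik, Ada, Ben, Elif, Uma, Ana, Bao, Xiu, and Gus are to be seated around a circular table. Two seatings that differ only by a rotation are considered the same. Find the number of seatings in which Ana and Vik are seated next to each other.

Glue Ana and Vik into a block (2 internal orders). Seating 8 units around a circle gives (7)! arrangements.
So 2 × (7)! = 2 × 5040 = 10080.

10080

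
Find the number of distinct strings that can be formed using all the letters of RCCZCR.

The 6 letters of RCCZCR have repeats: C appearing 3 times and R appearing twice.
The number of distinct arrangements is 6!/(3!·2!) = 720/12 = 60.

60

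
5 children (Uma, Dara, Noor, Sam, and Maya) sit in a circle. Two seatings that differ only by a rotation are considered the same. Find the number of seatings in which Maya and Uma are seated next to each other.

12

Glue Maya and Uma into a block (2 internal orders). Seating 4 units around a circle gives (3)! arrangements.
So 2 × (3)! = 2 × 6 = 12.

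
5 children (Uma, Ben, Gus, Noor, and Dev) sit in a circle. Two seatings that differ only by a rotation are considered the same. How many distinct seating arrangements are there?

Fix one person's seat to break rotational symmetry; the remaining 4 people can be arranged in (4)! = 24 ways.

24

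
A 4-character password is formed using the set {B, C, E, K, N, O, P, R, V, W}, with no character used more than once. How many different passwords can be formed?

This is a permutation of 4 out of 10: P(10,4) = 10!/6!.
That product is 10 × 9 × 8 × 7 = 5040.

5040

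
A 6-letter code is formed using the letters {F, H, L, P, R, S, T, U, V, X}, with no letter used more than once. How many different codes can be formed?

151200

Choose and order 6 of the 10 symbols: the first letter has 10 options, the next 9, and so on down to 5.
10 × 9 × 8 × 7 × 6 × 5 = 151200.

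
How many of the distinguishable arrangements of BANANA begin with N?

Fix N in the first position and arrange the remaining 5 letters.
Those 5 letters have A appearing 3 times, giving (5)!/(3!) = 20.

20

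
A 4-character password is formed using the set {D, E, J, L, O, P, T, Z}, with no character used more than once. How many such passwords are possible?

1680

This is a permutation of 4 out of 8: P(8,4) = 8!/4!.
8 × 7 × 6 × 5 = 1680.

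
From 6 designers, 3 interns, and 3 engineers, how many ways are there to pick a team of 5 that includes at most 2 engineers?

Split by how many engineers are chosen (0 through 2).
Sum: C(3,0)·C(9,5) + C(3,1)·C(9,4) + C(3,2)·C(9,3) = 126 + 378 + 252 = 756.

756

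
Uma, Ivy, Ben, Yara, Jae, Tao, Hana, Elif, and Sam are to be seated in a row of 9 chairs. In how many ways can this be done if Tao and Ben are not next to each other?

There are 9! = 362880 arrangements in all. If Tao and Ben are adjacent, merging them into one block gives 2·(8)! = 80640 arrangements.
Complementary counting: 362880 − 80640 = 282240.

282240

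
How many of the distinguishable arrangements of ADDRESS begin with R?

180

Fix R in the first position and arrange the remaining 6 letters.
Those 6 letters have D appearing twice and S appearing twice, giving (6)!/(2!·2!) = 180.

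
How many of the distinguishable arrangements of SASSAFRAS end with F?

280

Fix F in the last position and arrange the remaining 8 letters.
Those 8 letters have A appearing 3 times and S appearing 4 times, giving (8)!/(4!·3!) = 280.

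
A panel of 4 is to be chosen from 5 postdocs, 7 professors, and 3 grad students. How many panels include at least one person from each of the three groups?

Total 4-person selections from all 15: C(15,4) = 1365.
Subtract selections that omit an entire group: no postdocs → C(10,4) = 210; no professors → C(8,4) = 70; no grad students → C(12,4) = 495.
Add back selections omitting two groups (i.e. drawn from a single group): C(5,4) + C(7,4) + C(3,4) = 40.
By inclusion–exclusion: 1365 − 775 + 40 = 630.

630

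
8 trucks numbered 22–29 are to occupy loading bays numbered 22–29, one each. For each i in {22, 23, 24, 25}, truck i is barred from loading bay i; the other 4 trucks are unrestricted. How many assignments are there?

Let Aᵢ (for 22 ≤ i ≤ 25) be the placements that put truck i in its forbidden loading bay. Any j of these fix j positions, leaving (8−j)! ways to fill the rest, and there are C(4,j) ways to pick which j.
By inclusion–exclusion, the number of valid placements is Σ_{j=0}^{4} (−1)^j C(4,j)·(8−j)!.
Computing: 40320 − 20160 + 4320 − 480 + 24 = 24024.

24024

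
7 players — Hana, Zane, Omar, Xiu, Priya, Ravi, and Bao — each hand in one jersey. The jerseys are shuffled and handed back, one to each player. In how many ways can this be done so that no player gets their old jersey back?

1854

This is the derangement count D_7: permutations of 7 items with no fixed point.
By inclusion–exclusion this is Σ_{j=0}^{7} (−1)^j C(7,j)·(7−j)!.
Computing: 5040 − 5040 + 2520 − 840 + 210 − 42 + 7 − 1 = 1854.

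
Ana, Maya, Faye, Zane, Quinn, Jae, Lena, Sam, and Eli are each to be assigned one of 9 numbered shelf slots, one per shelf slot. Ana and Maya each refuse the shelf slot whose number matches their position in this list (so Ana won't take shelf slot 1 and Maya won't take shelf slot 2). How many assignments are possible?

287280

Let Aᵢ (for i ∈ {1, 2}) be the placements that put person i in their forbidden shelf slot. Any j of these fix j positions, leaving (9−j)! ways to fill the rest, and there are C(2,j) ways to pick which j.
By inclusion–exclusion, the number of valid placements is Σ_{j=0}^{2} (−1)^j C(2,j)·(9−j)!.
Computing: 362880 − 80640 + 5040 = 287280.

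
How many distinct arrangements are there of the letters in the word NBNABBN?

The 7 letters of NBNABBN have repeats: B appearing 3 times and N appearing 3 times.
Dividing 7! = 5040 by 3!·3! = 36 for the repeated letters gives 140.

140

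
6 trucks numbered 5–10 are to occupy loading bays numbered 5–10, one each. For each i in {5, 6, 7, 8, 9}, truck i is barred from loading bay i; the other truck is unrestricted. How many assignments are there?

309

Let Aᵢ (for 5 ≤ i ≤ 9) be the placements that put truck i in its forbidden loading bay. Any j of these fix j positions, leaving (6−j)! ways to fill the rest, and there are C(5,j) ways to pick which j.
By inclusion–exclusion, the number of valid placements is Σ_{j=0}^{5} (−1)^j C(5,j)·(6−j)!.
Computing: 720 − 600 + 240 − 60 + 10 − 1 = 309.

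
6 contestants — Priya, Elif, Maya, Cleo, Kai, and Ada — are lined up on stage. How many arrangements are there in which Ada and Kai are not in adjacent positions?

Of the 6! = 720 arrangements, those with Ada and Kai adjacent number 2 × 5! = 240 (treat the pair as a block with 2 internal orders).
Complementary counting: 720 − 240 = 480.

480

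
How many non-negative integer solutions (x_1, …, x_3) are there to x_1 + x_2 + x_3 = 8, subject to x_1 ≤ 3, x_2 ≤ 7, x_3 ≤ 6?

Ignoring the caps, the number of non-negative solutions to x_1+…+x_3 = 8 is C(10,2) = 45.
Subtract solutions that violate a single cap (substitute x_i' = x_i − (cap_i+1)): x_1 ≥ 4 gives C(6,2) = 15; x_2 ≥ 8 gives C(2,2) = 1; x_3 ≥ 7 gives C(3,2) = 3. Together 19.
No two caps can be exceeded simultaneously, so the pair terms are all 0.
By inclusion–exclusion the count is 45 − 19 + 0 = 26.

26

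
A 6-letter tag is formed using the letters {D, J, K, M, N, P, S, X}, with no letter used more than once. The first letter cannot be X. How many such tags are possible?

17640

The first letter has 8−1 = 7 choices (anything except X).
The remaining 5 letters are filled from the other 7 symbols without repetition: 7 × 6 × 5 × 4 × 3 = 2520.
Total: 7 × 2520 = 17640.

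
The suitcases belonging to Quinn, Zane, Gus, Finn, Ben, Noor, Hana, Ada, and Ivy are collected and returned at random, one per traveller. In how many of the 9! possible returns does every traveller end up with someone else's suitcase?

Let Aᵢ be the assignments in which traveller i gets their own suitcase. We want the size of the complement of A₁∪…∪A_9.
By inclusion–exclusion this is Σ_{j=0}^{9} (−1)^j C(9,j)·(9−j)!.
Computing: 362880 − 362880 + 181440 − 60480 + 15120 − 3024 + 504 − 72 + 9 − 1 = 133496.

133496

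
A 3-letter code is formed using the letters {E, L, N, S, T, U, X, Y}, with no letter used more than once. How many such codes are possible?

336

Choose and order 3 of the 8 symbols: the first letter has 8 options, the next 7, then 6.
8 × 7 × 6 = 336.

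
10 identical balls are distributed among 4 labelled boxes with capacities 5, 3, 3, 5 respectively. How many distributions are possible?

62

By stars and bars, unrestricted non-negative solutions to x_1+…+x_4 = 10 number C(10+3,3) = 286.
Subtract solutions that violate a single cap (substitute x_i' = x_i − (cap_i+1)): x_1 ≥ 6 gives C(7,3) = 35; x_2 ≥ 4 gives C(9,3) = 84; x_3 ≥ 4 gives C(9,3) = 84; x_4 ≥ 6 gives C(7,3) = 35. Together 238.
Add back pairs where two caps are both exceeded: 1 + 1 + 0 + 10 + 1 + 1 = 14.
By inclusion–exclusion the count is 286 − 238 + 14 = 62.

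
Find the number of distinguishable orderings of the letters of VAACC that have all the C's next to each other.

Treat the 2 copies of C as a single block. The multiset to arrange is then {CC, A, A, V}, 4 items in all.
That gives (4)!/(2!) = 12 arrangements.

12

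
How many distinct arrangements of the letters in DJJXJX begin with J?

30

With the first slot taken by J, it remains to arrange the other 5 letters (DJXJX).
Those 5 letters have J appearing twice and X appearing twice, giving (5)!/(2!·2!) = 30.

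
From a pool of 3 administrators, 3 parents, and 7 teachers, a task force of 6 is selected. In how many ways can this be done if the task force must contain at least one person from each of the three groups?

With no constraint there are C(13,6) = 1716 possible selections.
Subtract selections that omit an entire group: no administrators → C(10,6) = 210; no parents → C(10,6) = 210; no teachers → C(6,6) = 1.
Add back selections omitting two groups (i.e. drawn from a single group): C(3,6) + C(3,6) + C(7,6) = 7.
By inclusion–exclusion: 1716 − 421 + 7 = 1302.

1302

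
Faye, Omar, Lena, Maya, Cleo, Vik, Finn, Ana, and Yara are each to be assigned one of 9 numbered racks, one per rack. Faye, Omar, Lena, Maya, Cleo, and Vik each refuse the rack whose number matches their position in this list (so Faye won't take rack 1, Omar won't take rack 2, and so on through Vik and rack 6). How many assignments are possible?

183822

Let Aᵢ (for 1 ≤ i ≤ 6) be the placements that put person i in their forbidden rack. Any j of these fix j positions, leaving (9−j)! ways to fill the rest, and there are C(6,j) ways to pick which j.
By inclusion–exclusion, the number of valid placements is Σ_{j=0}^{6} (−1)^j C(6,j)·(9−j)!.
Computing: 362880 − 241920 + 75600 − 14400 + 1800 − 144 + 6 = 183822.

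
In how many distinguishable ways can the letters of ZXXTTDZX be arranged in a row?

1680

ZXXTTDZX has 8 letters with T appearing twice, X appearing 3 times, and Z appearing twice.
The number of distinct arrangements is 8!/(3!·2!·2!) = 40320/24 = 1680.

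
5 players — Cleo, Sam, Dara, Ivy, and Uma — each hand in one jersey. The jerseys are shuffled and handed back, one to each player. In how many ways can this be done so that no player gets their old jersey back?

Count assignments avoiding every fixed point. For any j of the 5 players fixed to their old jersey, the other 5−j can be arranged in (5−j)! ways.
By inclusion–exclusion this is Σ_{j=0}^{5} (−1)^j C(5,j)·(5−j)!.
Computing: 120 − 120 + 60 − 20 + 5 − 1 = 44.

44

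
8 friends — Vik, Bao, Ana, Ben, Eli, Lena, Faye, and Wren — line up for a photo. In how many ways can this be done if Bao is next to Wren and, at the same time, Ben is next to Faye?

Treat {Bao,Wren} as one block (2 orders) and {Ben,Faye} as another (2 orders).
That leaves 6 units to arrange: 2 × 2 × 6! = 4 × 720 = 2880.

2880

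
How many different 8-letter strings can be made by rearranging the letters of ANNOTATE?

5040

The 8 letters of ANNOTATE have repeats: A appearing twice, N appearing twice, and T appearing twice.
So there are 8! / (2!·2!·2!) = 5040 distinguishable arrangements.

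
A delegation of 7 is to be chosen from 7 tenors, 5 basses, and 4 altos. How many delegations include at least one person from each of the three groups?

Total 7-person selections from all 16: C(16,7) = 11440.
Subtract selections that omit an entire group: no tenors → C(9,7) = 36; no basses → C(11,7) = 330; no altos → C(12,7) = 792.
Add back selections omitting two groups (i.e. drawn from a single group): C(7,7) + C(5,7) + C(4,7) = 1.
By inclusion–exclusion: 11440 − 1158 + 1 = 10283.

10283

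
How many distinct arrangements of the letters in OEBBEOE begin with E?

With the first slot taken by E, it remains to arrange the other 6 letters (OBBEOE).
Those 6 letters have B appearing twice, E appearing twice, and O appearing twice, giving (6)!/(2!·2!·2!) = 90.

90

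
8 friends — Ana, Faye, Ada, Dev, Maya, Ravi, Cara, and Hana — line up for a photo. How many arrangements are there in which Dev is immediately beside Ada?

Treat {Dev, Ada} as a single unit. There are 7 units to order, and the pair itself can be ordered 2 ways.
So the count is 2·(7)! = 10080.

10080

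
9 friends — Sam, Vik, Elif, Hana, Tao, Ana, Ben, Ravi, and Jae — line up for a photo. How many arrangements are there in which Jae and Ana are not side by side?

Of the 9! = 362880 arrangements, those with Jae and Ana adjacent number 2 × 8! = 80640 (treat the pair as a block with 2 internal orders).
Complementary counting: 362880 − 80640 = 282240.

282240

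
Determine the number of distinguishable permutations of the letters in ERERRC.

ERERRC has 6 letters with E appearing twice and R appearing 3 times.
So there are 6! / (3!·2!) = 60 distinguishable arrangements.

60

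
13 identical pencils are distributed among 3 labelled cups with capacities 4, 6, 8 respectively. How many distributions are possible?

Ignoring the caps, the number of non-negative solutions to x_1+…+x_3 = 13 is C(15,2) = 105.
Subtract solutions that violate a single cap (substitute x_i' = x_i − (cap_i+1)): x_1 ≥ 5 gives C(10,2) = 45; x_2 ≥ 7 gives C(8,2) = 28; x_3 ≥ 9 gives C(6,2) = 15. Together 88.
Add back pairs where two caps are both exceeded: 3 + 0 + 0 = 3.
By inclusion–exclusion the count is 105 − 88 + 3 = 20.

20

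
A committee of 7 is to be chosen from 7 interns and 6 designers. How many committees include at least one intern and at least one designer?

1715

Total 7-person selections from all 13: C(13,7) = 1716.
Selections missing a whole group: no interns → C(6,7) = 0; no designers → C(7,7) = 1.
Both groups omitted at once is impossible, so 1716 − 1 = 1715.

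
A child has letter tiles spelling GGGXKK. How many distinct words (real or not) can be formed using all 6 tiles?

60

The 6 letters of GGGXKK have repeats: G appearing 3 times and K appearing twice.
So there are 6! / (3!·2!) = 60 distinguishable arrangements.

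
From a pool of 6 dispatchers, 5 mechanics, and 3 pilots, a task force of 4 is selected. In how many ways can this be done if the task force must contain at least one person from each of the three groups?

495

Unrestricted: C(14,4) = 1001 ways to pick any 4 of the 14.
Selections missing a whole group: no dispatchers → C(8,4) = 70; no mechanics → C(9,4) = 126; no pilots → C(11,4) = 330.
Add back selections omitting two groups (i.e. drawn from a single group): C(6,4) + C(5,4) + C(3,4) = 20.
By inclusion–exclusion: 1001 − 526 + 20 = 495.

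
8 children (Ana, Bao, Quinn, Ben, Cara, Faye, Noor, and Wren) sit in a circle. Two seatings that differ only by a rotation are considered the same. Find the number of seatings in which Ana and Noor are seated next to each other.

1440

Glue Ana and Noor into a block (2 internal orders). Seating 7 units around a circle gives (6)! arrangements.
So 2 × (6)! = 2 × 720 = 1440.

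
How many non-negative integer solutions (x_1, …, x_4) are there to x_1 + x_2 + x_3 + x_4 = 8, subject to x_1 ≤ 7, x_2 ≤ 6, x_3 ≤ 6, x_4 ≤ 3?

121

By stars and bars, unrestricted non-negative solutions to x_1+…+x_4 = 8 number C(8+3,3) = 165.
Subtract solutions that violate a single cap (substitute x_i' = x_i − (cap_i+1)): x_1 ≥ 8 gives C(3,3) = 1; x_2 ≥ 7 gives C(4,3) = 4; x_3 ≥ 7 gives C(4,3) = 4; x_4 ≥ 4 gives C(7,3) = 35. Together 44.
No two caps can be exceeded simultaneously, so the pair terms are all 0.
By inclusion–exclusion the count is 165 − 44 + 0 = 121.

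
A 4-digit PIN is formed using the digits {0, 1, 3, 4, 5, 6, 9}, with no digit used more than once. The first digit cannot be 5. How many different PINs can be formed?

The first digit has 7−1 = 6 choices (anything except 5).
The remaining 3 digits are filled from the other 6 symbols without repetition: 6 × 5 × 4 = 120.
Total: 6 × 120 = 720.

720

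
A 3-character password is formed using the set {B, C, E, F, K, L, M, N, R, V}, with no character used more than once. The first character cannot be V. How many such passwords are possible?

The first character has 10−1 = 9 choices (anything except V).
The remaining 2 characters are filled from the other 9 symbols without repetition: 9 × 8 = 72.
Total: 9 × 72 = 648.

648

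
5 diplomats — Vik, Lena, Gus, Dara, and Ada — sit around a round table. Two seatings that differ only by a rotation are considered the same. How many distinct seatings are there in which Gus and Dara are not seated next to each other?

All circular seatings of 5 people number (4)! = 24.
Seatings with Gus beside Dara: treat them as a block with 2 internal orders, giving 2 × (3)! = 12.
Subtracting, 24 − 12 = 12.

12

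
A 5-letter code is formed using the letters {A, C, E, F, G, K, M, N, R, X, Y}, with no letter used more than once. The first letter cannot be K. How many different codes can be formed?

50400

The first letter has 11−1 = 10 choices (anything except K).
The remaining 4 letters are filled from the other 10 symbols without repetition: 10 × 9 × 8 × 7 = 5040.
Total: 10 × 5040 = 50400.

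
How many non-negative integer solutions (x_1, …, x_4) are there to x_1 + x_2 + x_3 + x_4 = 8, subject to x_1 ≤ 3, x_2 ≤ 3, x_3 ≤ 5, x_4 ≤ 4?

Ignoring the caps, the number of non-negative solutions to x_1+…+x_4 = 8 is C(11,3) = 165.
Subtract solutions that violate a single cap (substitute x_i' = x_i − (cap_i+1)): x_1 ≥ 4 gives C(7,3) = 35; x_2 ≥ 4 gives C(7,3) = 35; x_3 ≥ 6 gives C(5,3) = 10; x_4 ≥ 5 gives C(6,3) = 20. Together 100.
Add back pairs where two caps are both exceeded: 1 + 0 + 0 + 0 + 0 + 0 = 1.
By inclusion–exclusion the count is 165 − 100 + 1 = 66.

66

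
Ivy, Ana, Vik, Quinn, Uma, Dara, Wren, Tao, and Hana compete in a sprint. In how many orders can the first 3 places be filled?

This is an ordered selection of 3 from 9: P(9,3).
That gives 9 × 8 × 7 = 504.

504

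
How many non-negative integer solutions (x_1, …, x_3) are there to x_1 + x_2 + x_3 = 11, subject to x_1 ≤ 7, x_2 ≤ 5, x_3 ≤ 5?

26

By stars and bars, unrestricted non-negative solutions to x_1+…+x_3 = 11 number C(11+2,2) = 78.
Subtract solutions that violate a single cap (substitute x_i' = x_i − (cap_i+1)): x_1 ≥ 8 gives C(5,2) = 10; x_2 ≥ 6 gives C(7,2) = 21; x_3 ≥ 6 gives C(7,2) = 21. Together 52.
No two caps can be exceeded simultaneously, so the pair terms are all 0.
By inclusion–exclusion the count is 78 − 52 + 0 = 26.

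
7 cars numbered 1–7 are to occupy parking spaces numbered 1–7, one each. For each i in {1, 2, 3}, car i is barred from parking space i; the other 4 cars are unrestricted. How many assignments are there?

Let Aᵢ (for i ∈ {1, 2, 3}) be the placements that put car i in its forbidden parking space. Any j of these fix j positions, leaving (7−j)! ways to fill the rest, and there are C(3,j) ways to pick which j.
By inclusion–exclusion, the number of valid placements is Σ_{j=0}^{3} (−1)^j C(3,j)·(7−j)!.
Computing: 5040 − 2160 + 360 − 24 = 3216.

3216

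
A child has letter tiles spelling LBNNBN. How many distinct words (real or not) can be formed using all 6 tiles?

Letter multiplicities in LBNNBN: B×2, L×1, N×3.
The number of distinct arrangements is 6!/(3!·2!) = 720/12 = 60.

60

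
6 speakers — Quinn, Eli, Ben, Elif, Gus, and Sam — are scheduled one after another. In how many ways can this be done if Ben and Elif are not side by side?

There are 6! = 720 arrangements in all. If Ben and Elif are adjacent, merging them into one block gives 2·(5)! = 240 arrangements.
So 720 − 240 = 480 arrangements keep them apart.

480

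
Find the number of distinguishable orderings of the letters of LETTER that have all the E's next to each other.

60

Treat the 2 copies of E as a single block. The multiset to arrange is then {EE, L, R, T, T}, 5 items in all.
That gives (5)!/(2!) = 60 arrangements.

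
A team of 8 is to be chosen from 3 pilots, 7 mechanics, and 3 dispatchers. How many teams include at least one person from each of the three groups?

1197

With no constraint there are C(13,8) = 1287 possible selections.
Selections missing a whole group: no pilots → C(10,8) = 45; no mechanics → C(6,8) = 0; no dispatchers → C(10,8) = 45.
Add back selections omitting two groups (i.e. drawn from a single group): C(3,8) + C(7,8) + C(3,8) = 0.
By inclusion–exclusion: 1287 − 90 + 0 = 1197.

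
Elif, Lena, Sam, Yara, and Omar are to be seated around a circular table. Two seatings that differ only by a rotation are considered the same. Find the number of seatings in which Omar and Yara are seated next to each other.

12

Treat {Omar, Yara} as one unit (2 internal orders) and seat the resulting 4 units around the table: (3)! circular arrangements.
So 2 × (3)! = 2 × 6 = 12.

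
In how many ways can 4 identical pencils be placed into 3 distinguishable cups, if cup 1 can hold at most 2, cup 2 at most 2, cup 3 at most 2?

6

By stars and bars, unrestricted non-negative solutions to x_1+…+x_3 = 4 number C(4+2,2) = 15.
Subtract solutions that violate a single cap (substitute x_i' = x_i − (cap_i+1)): x_1 ≥ 3 gives C(3,2) = 3; x_2 ≥ 3 gives C(3,2) = 3; x_3 ≥ 3 gives C(3,2) = 3. Together 9.
No two caps can be exceeded simultaneously, so the pair terms are all 0.
By inclusion–exclusion the count is 15 − 9 + 0 = 6.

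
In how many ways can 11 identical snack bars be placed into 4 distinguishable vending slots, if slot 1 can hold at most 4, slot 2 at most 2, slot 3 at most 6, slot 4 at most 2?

18

Ignoring the caps, the number of non-negative solutions to x_1+…+x_4 = 11 is C(14,3) = 364.
Subtract solutions that violate a single cap (substitute x_i' = x_i − (cap_i+1)): x_1 ≥ 5 gives C(9,3) = 84; x_2 ≥ 3 gives C(11,3) = 165; x_3 ≥ 7 gives C(7,3) = 35; x_4 ≥ 3 gives C(11,3) = 165. Together 449.
Add back pairs where two caps are both exceeded: 20 + 0 + 20 + 4 + 56 + 4 = 104.
Subtract triples: 0 + 1 + 0 + 0 = 1.
By inclusion–exclusion the count is 364 − 449 + 104 − 1 = 18.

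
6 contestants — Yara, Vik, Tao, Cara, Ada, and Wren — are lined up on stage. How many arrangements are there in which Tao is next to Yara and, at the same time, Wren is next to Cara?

Treat {Tao,Yara} as one block (2 orders) and {Wren,Cara} as another (2 orders).
That leaves 4 units to arrange: 2 × 2 × 4! = 4 × 24 = 96.

96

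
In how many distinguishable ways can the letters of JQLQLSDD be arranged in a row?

5040

The 8 letters of JQLQLSDD have repeats: D appearing twice, L appearing twice, and Q appearing twice.
Dividing 8! = 40320 by 2!·2!·2! = 8 for the repeated letters gives 5040.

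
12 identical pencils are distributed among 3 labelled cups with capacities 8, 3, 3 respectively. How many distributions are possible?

6

Without the upper bounds there are C(14,2) = 91 ways to split 12 among 3 cups.
Subtract solutions that violate a single cap (substitute x_i' = x_i − (cap_i+1)): x_1 ≥ 9 gives C(5,2) = 10; x_2 ≥ 4 gives C(10,2) = 45; x_3 ≥ 4 gives C(10,2) = 45. Together 100.
Add back pairs where two caps are both exceeded: 0 + 0 + 15 = 15.
By inclusion–exclusion the count is 91 − 100 + 15 = 6.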